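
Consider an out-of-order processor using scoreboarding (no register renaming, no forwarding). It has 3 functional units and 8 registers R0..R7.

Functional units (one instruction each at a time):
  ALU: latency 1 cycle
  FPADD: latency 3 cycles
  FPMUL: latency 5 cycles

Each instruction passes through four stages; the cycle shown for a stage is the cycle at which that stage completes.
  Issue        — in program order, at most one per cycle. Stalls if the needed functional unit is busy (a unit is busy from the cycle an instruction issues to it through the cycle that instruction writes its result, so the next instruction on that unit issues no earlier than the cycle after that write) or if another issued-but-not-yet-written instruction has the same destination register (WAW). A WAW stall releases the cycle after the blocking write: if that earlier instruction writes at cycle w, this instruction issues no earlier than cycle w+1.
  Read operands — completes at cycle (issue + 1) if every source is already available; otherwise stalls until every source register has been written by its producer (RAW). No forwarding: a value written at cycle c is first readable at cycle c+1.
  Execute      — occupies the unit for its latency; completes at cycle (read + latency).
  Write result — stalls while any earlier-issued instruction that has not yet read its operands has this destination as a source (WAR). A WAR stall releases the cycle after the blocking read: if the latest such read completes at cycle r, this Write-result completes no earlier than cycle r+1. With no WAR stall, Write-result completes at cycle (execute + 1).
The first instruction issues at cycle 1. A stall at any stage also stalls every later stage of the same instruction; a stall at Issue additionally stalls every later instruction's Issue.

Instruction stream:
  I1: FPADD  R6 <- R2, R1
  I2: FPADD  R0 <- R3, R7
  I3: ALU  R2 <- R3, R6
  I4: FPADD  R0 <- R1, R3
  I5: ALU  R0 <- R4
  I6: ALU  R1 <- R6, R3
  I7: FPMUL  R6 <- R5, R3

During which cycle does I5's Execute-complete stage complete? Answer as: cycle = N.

  I1 | 1 | 2 | 5 | 6
  I2 | 7 | 8 | 11 | 12   struct: FPADD busy until I1 writes@6
  I3 | 8 | 9 | 10 | 11
  I4 | 13 | 14 | 17 | 18   struct: FPADD busy until I2 writes@12
  I5 | 19 | 20 | 21 | 22   WAW R0: wait I4 write@18
  I6 | 23 | 24 | 25 | 26   struct: ALU busy until I5 writes@22
  I7 | 24 | 25 | 30 | 31

cycle = 21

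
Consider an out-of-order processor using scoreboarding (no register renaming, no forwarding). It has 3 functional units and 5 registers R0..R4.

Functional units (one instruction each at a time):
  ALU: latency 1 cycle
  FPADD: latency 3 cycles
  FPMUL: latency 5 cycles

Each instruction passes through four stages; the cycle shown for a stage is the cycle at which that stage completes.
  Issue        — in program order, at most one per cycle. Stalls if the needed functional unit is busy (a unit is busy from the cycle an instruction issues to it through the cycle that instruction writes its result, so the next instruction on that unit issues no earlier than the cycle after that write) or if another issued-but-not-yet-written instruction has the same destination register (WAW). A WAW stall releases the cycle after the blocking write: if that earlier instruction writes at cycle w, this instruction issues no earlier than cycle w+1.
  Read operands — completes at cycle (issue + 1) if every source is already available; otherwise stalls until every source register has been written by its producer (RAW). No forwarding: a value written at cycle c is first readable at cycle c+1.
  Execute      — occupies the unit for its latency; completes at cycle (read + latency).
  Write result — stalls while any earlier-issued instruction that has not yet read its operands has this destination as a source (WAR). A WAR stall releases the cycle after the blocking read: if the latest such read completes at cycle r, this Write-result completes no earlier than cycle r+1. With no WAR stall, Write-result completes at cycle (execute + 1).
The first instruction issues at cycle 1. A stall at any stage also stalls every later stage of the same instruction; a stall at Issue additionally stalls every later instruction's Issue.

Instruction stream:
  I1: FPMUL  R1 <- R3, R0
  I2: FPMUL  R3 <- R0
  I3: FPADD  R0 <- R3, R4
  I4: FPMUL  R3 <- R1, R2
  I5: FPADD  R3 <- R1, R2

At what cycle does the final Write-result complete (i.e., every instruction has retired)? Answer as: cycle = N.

cycle = 30

c1: I1 issues→FPMUL
c2: I1 reads
c7: I1 exec-done
c8: I1 writes R1
c9: I2 issues→FPMUL
c10: I2 reads, I3 issues→FPADD
c15: I2 exec-done
c16: I2 writes R3
c17: I3 reads, I4 issues→FPMUL
c18: I4 reads
c20: I3 exec-done
c21: I3 writes R0
c23: I4 exec-done
c24: I4 writes R3
c25: I5 issues→FPADD
c26: I5 reads
c29: I5 exec-done
c30: I5 writes R3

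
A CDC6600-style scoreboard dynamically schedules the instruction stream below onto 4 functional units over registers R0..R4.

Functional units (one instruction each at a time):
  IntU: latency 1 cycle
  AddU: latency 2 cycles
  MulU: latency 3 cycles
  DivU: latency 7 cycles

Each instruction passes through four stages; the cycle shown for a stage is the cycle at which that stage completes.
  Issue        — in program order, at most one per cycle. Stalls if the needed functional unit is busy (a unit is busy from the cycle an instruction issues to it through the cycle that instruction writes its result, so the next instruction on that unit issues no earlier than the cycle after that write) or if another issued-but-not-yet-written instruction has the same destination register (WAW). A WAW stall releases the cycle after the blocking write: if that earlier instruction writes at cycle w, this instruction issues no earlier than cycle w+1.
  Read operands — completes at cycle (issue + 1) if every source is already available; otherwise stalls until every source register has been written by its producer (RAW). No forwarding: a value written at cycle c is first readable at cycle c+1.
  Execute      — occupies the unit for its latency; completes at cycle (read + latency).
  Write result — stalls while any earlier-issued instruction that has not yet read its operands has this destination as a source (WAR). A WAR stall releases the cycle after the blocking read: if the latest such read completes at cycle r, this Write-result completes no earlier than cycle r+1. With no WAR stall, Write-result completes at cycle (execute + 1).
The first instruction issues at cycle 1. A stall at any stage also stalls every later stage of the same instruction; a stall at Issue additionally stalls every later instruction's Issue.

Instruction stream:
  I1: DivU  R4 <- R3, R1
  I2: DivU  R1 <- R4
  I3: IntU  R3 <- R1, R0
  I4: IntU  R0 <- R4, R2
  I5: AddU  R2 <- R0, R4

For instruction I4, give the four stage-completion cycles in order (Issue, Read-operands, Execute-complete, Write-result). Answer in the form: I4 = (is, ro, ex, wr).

I4 = (24, 25, 26, 27)

1) issue 1, read 2, done 9, write 10
2) issue 11, read 12, done 19, write 20  <struct: DivU busy until I1 writes@10>
3) issue 12, read 21, done 22, write 23  <RAW R1: wait I2 write@20>
4) issue 24, read 25, done 26, write 27  <struct: IntU busy until I3 writes@23>
5) issue 25, read 28, done 30, write 31  <RAW R0: wait I4 write@27>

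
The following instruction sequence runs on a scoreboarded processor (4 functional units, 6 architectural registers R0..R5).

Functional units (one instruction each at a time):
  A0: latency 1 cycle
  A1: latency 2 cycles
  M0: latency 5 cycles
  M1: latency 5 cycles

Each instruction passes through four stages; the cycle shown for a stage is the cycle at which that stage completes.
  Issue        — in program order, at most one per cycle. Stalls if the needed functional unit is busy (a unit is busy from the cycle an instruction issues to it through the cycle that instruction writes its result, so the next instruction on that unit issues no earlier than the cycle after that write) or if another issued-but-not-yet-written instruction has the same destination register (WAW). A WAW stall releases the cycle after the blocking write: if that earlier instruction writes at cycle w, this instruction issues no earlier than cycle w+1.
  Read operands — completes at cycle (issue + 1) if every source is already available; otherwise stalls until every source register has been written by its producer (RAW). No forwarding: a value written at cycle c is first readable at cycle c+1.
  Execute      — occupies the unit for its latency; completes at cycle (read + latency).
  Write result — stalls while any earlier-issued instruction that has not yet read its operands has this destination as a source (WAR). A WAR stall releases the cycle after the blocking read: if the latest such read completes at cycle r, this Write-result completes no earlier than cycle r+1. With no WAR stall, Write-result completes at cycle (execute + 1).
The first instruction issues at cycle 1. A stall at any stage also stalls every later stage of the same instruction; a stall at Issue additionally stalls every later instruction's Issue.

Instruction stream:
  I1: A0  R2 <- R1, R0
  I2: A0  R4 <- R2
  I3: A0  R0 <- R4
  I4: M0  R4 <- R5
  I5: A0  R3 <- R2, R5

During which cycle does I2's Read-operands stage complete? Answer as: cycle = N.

cycle = 6

[I1] 1/2/3/4
[I2] 5/6/7/8  (struct: A0 busy until I1 writes@4)
[I3] 9/10/11/12  (struct: A0 busy until I2 writes@8)
[I4] 10/11/16/17
[I5] 13/14/15/16  (struct: A0 busy until I3 writes@12)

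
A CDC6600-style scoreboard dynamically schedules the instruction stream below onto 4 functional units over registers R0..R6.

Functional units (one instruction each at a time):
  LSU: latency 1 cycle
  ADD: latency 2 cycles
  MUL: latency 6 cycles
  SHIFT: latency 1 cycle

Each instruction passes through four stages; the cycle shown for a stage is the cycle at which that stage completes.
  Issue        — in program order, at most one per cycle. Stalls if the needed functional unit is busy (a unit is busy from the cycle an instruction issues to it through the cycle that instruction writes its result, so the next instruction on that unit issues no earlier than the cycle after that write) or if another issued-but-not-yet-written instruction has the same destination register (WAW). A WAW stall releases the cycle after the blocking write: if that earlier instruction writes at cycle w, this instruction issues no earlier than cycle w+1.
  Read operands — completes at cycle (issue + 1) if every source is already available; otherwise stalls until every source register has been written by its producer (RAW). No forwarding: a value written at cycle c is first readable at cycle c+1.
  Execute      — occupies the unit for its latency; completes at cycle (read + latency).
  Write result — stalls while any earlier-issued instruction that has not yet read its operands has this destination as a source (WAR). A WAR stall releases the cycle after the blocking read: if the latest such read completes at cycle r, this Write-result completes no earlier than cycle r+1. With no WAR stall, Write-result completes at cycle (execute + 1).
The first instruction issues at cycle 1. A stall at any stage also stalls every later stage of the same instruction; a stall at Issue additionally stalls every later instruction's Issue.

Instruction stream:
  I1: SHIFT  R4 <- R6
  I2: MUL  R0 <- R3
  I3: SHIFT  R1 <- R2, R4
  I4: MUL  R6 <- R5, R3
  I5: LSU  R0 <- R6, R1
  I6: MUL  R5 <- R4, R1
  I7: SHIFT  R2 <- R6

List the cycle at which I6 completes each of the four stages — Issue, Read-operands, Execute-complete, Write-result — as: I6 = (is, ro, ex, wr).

I6 = (20, 21, 27, 28)

c1: I1→SHIFT
c2: I1 RO, I2→MUL
c3: I1 EX, I2 RO
c4: I1 WR R4
c5: I3→SHIFT
c6: I3 RO
c7: I3 EX
c8: I3 WR R1
c9: I2 EX
c10: I2 WR R0
c11: I4→MUL
c12: I4 RO, I5→LSU
c18: I4 EX
c19: I4 WR R6
c20: I5 RO, I6→MUL
c21: I5 EX, I6 RO, I7→SHIFT
c22: I5 WR R0, I7 RO
c23: I7 EX
c24: I7 WR R2
c27: I6 EX
c28: I6 WR R5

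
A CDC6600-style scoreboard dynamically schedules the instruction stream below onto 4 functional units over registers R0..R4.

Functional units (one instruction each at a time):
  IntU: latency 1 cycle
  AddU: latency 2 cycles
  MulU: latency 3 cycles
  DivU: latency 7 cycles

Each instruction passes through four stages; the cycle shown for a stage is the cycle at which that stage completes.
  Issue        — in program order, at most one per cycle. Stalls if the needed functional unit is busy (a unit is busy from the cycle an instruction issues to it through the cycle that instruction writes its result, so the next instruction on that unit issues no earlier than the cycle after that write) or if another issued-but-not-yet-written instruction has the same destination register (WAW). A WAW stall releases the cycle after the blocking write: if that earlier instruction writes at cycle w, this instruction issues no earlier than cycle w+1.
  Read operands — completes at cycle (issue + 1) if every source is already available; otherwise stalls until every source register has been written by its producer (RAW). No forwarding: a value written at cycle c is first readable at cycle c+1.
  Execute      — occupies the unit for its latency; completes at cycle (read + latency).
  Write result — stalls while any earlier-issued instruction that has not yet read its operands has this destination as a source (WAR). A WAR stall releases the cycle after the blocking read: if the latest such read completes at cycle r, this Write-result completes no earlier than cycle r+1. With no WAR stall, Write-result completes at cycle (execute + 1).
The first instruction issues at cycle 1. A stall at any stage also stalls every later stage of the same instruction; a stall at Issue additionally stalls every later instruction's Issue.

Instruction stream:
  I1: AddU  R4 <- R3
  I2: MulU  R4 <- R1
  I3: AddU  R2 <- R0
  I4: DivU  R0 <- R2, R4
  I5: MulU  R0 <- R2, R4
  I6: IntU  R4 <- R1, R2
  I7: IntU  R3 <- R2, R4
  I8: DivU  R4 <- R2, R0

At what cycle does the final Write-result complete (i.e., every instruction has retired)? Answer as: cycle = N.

[I1] 1/2/4/5
[I2] 6/7/10/11  (WAW R4: wait I1 write@5)
[I3] 7/8/10/11
[I4] 8/12/19/20  (RAW R2: wait I3 write@11; RAW R4: wait I2 write@11)
[I5] 21/22/25/26  (WAW R0: wait I4 write@20)
[I6] 22/23/24/25
[I7] 26/27/28/29  (struct: IntU busy until I6 writes@25)
[I8] 27/28/35/36

cycle = 36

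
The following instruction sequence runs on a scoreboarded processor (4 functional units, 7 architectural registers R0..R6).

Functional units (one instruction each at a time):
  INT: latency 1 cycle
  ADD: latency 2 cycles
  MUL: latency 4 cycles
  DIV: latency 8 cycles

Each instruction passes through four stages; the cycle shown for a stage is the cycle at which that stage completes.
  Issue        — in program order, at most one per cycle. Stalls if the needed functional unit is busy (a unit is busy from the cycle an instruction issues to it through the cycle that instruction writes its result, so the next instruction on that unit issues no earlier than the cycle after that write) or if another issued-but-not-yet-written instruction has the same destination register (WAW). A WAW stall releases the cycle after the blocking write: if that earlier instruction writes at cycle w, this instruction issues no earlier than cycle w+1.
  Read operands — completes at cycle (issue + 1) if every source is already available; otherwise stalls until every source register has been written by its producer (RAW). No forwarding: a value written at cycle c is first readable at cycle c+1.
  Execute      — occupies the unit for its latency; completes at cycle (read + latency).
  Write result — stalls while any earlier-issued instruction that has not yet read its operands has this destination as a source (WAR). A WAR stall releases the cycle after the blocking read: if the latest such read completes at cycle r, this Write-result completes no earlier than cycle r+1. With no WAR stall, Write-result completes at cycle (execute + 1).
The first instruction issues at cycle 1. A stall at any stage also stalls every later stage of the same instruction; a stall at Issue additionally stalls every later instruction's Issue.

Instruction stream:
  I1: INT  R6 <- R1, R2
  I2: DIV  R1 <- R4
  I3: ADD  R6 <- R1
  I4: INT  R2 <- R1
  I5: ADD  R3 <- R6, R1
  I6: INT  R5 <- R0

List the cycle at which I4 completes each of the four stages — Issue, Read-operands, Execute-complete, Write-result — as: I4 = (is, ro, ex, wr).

I4 = (6, 13, 14, 15)

[I1] 1/2/3/4
[I2] 2/3/11/12
[I3] 5/13/15/16  (WAW R6: wait I1 write@4; RAW R1: wait I2 write@12)
[I4] 6/13/14/15  (RAW R1: wait I2 write@12)
[I5] 17/18/20/21  (struct: ADD busy until I3 writes@16)
[I6] 18/19/20/21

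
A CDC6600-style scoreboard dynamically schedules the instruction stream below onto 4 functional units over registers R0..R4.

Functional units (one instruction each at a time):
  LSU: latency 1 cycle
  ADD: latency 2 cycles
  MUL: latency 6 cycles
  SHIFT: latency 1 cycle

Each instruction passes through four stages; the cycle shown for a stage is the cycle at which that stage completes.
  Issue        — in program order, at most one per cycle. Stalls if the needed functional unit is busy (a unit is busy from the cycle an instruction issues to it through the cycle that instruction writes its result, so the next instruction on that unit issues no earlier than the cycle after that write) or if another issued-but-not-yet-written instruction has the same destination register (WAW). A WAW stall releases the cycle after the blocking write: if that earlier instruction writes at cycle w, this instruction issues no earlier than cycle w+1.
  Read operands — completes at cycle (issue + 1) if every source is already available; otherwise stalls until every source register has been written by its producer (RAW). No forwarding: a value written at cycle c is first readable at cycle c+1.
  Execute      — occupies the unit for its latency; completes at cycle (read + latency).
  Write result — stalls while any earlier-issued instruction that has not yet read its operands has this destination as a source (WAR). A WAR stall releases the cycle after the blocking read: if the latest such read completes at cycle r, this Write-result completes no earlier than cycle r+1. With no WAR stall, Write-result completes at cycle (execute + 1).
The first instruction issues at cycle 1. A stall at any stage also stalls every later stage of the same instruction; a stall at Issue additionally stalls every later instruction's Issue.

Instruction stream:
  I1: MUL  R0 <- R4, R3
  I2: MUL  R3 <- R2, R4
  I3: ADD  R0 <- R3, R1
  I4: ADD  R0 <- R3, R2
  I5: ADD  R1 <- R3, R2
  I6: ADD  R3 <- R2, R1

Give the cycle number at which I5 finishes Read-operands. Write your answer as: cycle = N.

cycle = 29

c1: issue I1 (MUL)
c2: I1 read-ops
c8: I1 finished on MUL
c9: I1→R0
c10: issue I2 (MUL)
c11: I2 read-ops; issue I3 (ADD)
c17: I2 finished on MUL
c18: I2→R3
c19: I3 read-ops
c21: I3 finished on ADD
c22: I3→R0
c23: issue I4 (ADD)
c24: I4 read-ops
c26: I4 finished on ADD
c27: I4→R0
c28: issue I5 (ADD)
c29: I5 read-ops
c31: I5 finished on ADD
c32: I5→R1
c33: issue I6 (ADD)
c34: I6 read-ops
c36: I6 finished on ADD
c37: I6→R3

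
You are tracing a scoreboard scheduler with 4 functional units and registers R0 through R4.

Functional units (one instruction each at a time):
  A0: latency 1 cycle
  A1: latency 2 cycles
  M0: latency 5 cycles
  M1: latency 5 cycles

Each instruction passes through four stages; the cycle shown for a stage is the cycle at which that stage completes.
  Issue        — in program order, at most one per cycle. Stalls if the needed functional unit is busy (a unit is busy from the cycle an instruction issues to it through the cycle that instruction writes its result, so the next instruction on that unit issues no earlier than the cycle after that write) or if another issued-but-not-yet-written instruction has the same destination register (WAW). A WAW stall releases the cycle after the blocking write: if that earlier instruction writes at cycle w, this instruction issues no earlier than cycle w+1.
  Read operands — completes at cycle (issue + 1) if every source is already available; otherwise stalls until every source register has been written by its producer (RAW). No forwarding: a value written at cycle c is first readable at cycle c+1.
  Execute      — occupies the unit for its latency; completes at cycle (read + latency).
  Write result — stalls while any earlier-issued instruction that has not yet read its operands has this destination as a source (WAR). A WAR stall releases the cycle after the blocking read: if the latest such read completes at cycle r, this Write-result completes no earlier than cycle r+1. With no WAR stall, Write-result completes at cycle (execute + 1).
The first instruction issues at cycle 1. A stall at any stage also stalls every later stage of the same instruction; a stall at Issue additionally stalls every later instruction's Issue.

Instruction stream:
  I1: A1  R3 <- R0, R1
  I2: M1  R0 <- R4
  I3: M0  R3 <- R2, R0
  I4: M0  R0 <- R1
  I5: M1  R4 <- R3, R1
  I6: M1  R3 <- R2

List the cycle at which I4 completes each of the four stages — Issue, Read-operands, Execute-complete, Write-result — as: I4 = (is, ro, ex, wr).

I4 = (17, 18, 23, 24)

I1: IS=1 RO=2 EX=4 WR=5
I2: IS=2 RO=3 EX=8 WR=9
I3: IS=6 RO=10 EX=15 WR=16  [WAW R3: wait I1 write@5; RAW R0: wait I2 write@9]
I4: IS=17 RO=18 EX=23 WR=24  [struct: M0 busy until I3 writes@16]
I5: IS=18 RO=19 EX=24 WR=25
I6: IS=26 RO=27 EX=32 WR=33  [struct: M1 busy until I5 writes@25]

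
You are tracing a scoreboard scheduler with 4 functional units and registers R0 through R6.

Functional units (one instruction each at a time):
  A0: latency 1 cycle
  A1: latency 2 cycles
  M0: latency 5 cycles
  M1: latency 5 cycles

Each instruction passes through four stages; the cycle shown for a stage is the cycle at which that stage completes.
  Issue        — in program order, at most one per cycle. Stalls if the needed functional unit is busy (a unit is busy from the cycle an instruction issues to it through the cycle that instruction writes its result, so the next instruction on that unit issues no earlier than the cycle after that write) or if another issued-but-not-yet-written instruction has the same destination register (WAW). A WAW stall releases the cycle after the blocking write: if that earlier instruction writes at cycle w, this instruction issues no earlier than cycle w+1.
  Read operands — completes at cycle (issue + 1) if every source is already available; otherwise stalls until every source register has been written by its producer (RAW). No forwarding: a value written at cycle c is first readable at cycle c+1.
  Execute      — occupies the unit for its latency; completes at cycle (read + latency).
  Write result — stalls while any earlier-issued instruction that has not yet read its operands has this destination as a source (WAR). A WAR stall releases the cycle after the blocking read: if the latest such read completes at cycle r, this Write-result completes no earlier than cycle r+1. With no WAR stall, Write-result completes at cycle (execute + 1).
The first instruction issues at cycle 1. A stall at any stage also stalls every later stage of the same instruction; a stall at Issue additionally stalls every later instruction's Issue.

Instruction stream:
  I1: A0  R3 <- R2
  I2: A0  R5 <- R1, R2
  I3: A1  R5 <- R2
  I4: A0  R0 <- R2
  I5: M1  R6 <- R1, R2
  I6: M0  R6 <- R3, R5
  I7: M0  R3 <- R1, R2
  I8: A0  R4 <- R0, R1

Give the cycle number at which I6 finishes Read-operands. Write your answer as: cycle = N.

cycle = 20

c1: I1 dispatched to A0
c2: I1 operands ready
c3: I1 complete
c4: R3←I1
c5: I2 dispatched to A0
c6: I2 operands ready
c7: I2 complete
c8: R5←I2
c9: I3 dispatched to A1
c10: I3 operands ready | I4 dispatched to A0
c11: I4 operands ready | I5 dispatched to M1
c12: I3 complete | I4 complete | I5 operands ready
c13: R5←I3 | R0←I4
c17: I5 complete
c18: R6←I5
c19: I6 dispatched to M0
c20: I6 operands ready
c25: I6 complete
c26: R6←I6
c27: I7 dispatched to M0
c28: I7 operands ready | I8 dispatched to A0
c29: I8 operands ready
c30: I8 complete
c31: R4←I8
c33: I7 complete
c34: R3←I7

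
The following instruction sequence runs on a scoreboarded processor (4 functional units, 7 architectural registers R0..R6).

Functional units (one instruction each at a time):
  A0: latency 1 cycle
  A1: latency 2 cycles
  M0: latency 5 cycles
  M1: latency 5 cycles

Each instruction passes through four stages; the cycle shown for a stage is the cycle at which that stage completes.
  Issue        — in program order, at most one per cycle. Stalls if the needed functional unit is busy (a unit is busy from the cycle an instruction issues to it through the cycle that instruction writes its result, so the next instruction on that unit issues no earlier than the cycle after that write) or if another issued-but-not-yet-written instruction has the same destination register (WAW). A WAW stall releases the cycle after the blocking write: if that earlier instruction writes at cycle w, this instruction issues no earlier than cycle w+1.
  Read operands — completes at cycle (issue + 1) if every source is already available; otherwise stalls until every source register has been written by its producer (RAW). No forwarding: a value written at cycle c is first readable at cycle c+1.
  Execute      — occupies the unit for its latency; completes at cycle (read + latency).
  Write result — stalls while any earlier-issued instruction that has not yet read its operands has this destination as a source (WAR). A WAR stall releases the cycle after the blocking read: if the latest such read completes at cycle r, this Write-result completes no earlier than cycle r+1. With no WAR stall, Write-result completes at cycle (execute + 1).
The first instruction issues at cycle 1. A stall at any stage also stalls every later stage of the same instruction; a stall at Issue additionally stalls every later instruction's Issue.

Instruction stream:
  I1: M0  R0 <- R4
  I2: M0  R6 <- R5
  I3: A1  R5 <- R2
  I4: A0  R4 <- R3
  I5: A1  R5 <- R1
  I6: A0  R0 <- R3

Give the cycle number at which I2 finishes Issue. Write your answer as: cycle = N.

cycle = 9

[I1] 1/2/7/8
[I2] 9/10/15/16  (struct: M0 busy until I1 writes@8)
[I3] 10/11/13/14
[I4] 11/12/13/14
[I5] 15/16/18/19  (struct: A1 busy until I3 writes@14)
[I6] 16/17/18/19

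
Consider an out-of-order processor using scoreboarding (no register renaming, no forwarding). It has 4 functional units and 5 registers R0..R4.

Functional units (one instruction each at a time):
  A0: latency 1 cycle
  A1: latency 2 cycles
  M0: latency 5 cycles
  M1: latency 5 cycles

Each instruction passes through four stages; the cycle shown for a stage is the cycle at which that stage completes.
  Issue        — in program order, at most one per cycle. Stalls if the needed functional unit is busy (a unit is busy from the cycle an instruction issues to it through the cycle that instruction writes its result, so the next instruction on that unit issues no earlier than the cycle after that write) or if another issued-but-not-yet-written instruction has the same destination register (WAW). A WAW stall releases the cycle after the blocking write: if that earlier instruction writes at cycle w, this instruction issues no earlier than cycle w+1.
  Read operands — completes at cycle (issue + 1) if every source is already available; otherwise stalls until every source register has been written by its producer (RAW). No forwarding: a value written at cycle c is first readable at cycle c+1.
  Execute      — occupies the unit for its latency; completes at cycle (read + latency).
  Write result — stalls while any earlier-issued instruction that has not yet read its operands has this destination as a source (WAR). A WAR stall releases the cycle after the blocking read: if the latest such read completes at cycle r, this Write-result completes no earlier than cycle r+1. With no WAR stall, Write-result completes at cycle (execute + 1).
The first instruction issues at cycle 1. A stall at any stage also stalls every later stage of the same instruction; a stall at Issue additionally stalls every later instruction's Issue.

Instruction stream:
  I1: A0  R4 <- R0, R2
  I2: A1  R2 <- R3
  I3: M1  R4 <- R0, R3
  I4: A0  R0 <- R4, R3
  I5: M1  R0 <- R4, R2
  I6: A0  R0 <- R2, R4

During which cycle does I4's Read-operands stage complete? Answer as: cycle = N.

cycle = 13

I1  is:1  ro:2  ex:3  wr:4
I2  is:2  ro:3  ex:5  wr:6
I3  is:5  ro:6  ex:11  wr:12  — WAW R4: wait I1 write@4
I4  is:6  ro:13  ex:14  wr:15  — RAW R4: wait I3 write@12
I5  is:16  ro:17  ex:22  wr:23  — WAW R0: wait I4 write@15
I6  is:24  ro:25  ex:26  wr:27  — WAW R0: wait I5 write@23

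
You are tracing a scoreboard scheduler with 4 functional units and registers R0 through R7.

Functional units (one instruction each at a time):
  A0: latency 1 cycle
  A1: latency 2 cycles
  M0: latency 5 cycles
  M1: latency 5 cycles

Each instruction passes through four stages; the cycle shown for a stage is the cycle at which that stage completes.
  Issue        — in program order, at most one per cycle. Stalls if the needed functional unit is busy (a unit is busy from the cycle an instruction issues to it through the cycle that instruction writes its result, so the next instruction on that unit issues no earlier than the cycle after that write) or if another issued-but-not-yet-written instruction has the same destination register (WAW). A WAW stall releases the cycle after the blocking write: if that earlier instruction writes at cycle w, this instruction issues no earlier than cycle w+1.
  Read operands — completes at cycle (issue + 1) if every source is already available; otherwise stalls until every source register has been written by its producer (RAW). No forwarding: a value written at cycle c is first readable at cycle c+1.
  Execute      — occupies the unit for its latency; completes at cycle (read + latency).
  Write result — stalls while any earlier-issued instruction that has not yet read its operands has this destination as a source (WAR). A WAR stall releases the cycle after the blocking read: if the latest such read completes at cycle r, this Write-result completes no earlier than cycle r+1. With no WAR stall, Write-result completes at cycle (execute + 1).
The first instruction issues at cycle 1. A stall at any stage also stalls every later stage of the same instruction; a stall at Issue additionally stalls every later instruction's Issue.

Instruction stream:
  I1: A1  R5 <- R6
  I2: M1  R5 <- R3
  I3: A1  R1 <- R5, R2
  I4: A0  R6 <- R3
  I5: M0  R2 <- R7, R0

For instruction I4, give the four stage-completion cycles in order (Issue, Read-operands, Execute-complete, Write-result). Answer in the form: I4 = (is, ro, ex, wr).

t=1  I1 dispatched to A1
t=2  I1 operands ready
t=4  I1 complete
t=5  R5←I1
t=6  I2 dispatched to M1
t=7  I2 operands ready · I3 dispatched to A1
t=8  I4 dispatched to A0
t=9  I4 operands ready · I5 dispatched to M0
t=10  I4 complete · I5 operands ready
t=11  R6←I4
t=12  I2 complete
t=13  R5←I2
t=14  I3 operands ready
t=15  I5 complete
t=16  I3 complete · R2←I5
t=17  R1←I3

I4 = (8, 9, 10, 11)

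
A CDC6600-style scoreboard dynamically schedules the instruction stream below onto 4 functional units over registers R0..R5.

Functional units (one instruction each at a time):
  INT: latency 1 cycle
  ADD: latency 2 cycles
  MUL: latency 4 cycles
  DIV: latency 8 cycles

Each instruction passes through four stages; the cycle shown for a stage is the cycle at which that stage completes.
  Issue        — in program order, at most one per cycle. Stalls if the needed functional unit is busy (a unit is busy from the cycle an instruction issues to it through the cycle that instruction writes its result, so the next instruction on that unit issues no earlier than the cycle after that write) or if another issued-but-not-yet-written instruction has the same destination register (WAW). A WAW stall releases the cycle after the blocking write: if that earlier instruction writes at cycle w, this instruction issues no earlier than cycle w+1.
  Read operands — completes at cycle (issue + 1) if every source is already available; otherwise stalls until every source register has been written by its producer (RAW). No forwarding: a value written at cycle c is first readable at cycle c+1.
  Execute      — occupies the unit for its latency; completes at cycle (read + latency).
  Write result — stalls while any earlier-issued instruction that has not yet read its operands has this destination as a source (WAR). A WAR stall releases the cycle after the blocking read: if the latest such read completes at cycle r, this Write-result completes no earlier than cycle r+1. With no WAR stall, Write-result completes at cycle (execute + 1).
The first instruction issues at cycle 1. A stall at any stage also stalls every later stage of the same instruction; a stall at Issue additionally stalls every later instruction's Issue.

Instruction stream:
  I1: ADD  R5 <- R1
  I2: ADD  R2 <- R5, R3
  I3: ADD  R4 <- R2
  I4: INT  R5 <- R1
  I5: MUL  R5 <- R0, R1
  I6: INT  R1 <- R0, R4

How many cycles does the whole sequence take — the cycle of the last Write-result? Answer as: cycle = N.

t=1  I1 dispatched to ADD
t=2  I1 operands ready
t=4  I1 complete
t=5  R5←I1
t=6  I2 dispatched to ADD
t=7  I2 operands ready
t=9  I2 complete
t=10  R2←I2
t=11  I3 dispatched to ADD
t=12  I3 operands ready | I4 dispatched to INT
t=13  I4 operands ready
t=14  I3 complete | I4 complete
t=15  R4←I3 | R5←I4
t=16  I5 dispatched to MUL
t=17  I5 operands ready | I6 dispatched to INT
t=18  I6 operands ready
t=19  I6 complete
t=20  R1←I6
t=21  I5 complete
t=22  R5←I5

cycle = 22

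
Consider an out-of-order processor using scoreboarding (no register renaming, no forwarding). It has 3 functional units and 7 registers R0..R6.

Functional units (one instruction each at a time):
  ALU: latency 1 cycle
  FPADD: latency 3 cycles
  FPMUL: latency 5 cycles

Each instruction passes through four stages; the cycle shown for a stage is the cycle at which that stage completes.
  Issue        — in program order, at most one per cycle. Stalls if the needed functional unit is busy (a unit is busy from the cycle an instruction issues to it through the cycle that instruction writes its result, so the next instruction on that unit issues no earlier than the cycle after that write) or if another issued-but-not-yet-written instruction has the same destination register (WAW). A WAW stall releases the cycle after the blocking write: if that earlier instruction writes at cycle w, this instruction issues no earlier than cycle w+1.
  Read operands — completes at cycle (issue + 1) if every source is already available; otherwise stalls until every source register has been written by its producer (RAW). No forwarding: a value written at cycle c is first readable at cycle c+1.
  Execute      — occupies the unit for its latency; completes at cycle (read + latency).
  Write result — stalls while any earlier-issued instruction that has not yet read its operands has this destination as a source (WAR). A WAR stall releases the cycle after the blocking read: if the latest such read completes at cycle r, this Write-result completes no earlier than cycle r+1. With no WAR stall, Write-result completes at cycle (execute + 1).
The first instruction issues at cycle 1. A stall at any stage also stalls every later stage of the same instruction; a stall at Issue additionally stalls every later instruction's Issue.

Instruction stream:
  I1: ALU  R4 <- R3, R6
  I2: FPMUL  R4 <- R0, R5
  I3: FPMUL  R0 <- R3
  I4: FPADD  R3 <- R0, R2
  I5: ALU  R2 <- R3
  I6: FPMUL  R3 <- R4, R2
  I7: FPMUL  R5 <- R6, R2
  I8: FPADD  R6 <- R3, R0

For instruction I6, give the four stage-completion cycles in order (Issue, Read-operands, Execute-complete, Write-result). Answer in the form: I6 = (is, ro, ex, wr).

1) issue 1, read 2, done 3, write 4
2) issue 5, read 6, done 11, write 12  <WAW R4: wait I1 write@4>
3) issue 13, read 14, done 19, write 20  <struct: FPMUL busy until I2 writes@12>
4) issue 14, read 21, done 24, write 25  <RAW R0: wait I3 write@20>
5) issue 15, read 26, done 27, write 28  <RAW R3: wait I4 write@25>
6) issue 26, read 29, done 34, write 35  <WAW R3: wait I4 write@25 / RAW R2: wait I5 write@28>
7) issue 36, read 37, done 42, write 43  <struct: FPMUL busy until I6 writes@35>
8) issue 37, read 38, done 41, write 42

I6 = (26, 29, 34, 35)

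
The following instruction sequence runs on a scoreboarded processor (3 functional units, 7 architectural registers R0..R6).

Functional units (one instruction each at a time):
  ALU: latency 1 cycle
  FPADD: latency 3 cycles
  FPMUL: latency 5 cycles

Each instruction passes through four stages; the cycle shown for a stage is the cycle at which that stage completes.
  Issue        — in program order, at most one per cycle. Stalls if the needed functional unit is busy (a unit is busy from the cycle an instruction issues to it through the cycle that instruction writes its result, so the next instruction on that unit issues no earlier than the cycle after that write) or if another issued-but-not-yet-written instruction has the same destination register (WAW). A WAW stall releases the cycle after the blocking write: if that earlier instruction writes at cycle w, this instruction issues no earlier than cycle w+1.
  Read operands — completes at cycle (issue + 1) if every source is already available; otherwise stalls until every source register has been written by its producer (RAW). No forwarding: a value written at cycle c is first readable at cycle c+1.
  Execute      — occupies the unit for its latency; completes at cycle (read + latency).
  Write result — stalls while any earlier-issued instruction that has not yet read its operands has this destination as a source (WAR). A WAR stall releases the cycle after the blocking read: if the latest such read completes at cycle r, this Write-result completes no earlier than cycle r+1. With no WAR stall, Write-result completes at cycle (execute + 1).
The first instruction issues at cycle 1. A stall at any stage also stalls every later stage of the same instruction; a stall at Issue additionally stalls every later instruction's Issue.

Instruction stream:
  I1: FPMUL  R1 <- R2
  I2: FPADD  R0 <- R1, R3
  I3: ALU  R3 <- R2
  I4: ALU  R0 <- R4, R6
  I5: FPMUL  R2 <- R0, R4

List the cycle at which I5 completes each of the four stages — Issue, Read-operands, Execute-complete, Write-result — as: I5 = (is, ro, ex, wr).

cycle 1: I1 dispatched to FPMUL
cycle 2: I1 operands ready · I2 dispatched to FPADD
cycle 3: I3 dispatched to ALU
cycle 4: I3 operands ready
cycle 5: I3 complete
cycle 7: I1 complete
cycle 8: R1←I1
cycle 9: I2 operands ready
cycle 10: R3←I3
cycle 12: I2 complete
cycle 13: R0←I2
cycle 14: I4 dispatched to ALU
cycle 15: I4 operands ready · I5 dispatched to FPMUL
cycle 16: I4 complete
cycle 17: R0←I4
cycle 18: I5 operands ready
cycle 23: I5 complete
cycle 24: R2←I5

I5 = (15, 18, 23, 24)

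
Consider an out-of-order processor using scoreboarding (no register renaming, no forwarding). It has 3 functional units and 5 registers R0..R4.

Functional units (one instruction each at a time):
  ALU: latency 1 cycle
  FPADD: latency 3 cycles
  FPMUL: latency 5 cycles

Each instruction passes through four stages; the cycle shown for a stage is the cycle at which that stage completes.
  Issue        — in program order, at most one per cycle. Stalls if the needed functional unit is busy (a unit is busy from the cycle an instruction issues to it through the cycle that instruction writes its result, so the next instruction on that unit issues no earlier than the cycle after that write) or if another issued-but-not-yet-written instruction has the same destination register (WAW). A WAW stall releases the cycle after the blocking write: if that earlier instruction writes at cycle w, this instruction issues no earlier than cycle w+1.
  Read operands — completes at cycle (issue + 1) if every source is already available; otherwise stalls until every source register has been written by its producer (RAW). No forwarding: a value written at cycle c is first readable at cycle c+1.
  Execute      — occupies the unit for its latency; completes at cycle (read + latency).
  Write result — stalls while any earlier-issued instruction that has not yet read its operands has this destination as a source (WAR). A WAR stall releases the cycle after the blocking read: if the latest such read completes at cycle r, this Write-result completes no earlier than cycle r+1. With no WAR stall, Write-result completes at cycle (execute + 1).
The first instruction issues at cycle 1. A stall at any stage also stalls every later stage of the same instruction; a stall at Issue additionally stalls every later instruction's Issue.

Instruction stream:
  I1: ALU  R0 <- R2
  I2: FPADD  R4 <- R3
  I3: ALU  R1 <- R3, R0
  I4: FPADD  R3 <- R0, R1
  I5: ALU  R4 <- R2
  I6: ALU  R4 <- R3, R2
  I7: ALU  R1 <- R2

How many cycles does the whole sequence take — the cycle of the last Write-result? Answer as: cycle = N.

cycle = 20

I1: IS=1 RO=2 EX=3 WR=4
I2: IS=2 RO=3 EX=6 WR=7
I3: IS=5 RO=6 EX=7 WR=8  [struct: ALU busy until I1 writes@4]
I4: IS=8 RO=9 EX=12 WR=13  [struct: FPADD busy until I2 writes@7]
I5: IS=9 RO=10 EX=11 WR=12
I6: IS=13 RO=14 EX=15 WR=16  [struct: ALU busy until I5 writes@12]
I7: IS=17 RO=18 EX=19 WR=20  [struct: ALU busy until I6 writes@16]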